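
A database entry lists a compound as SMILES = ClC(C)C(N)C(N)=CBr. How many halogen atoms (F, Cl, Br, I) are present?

2

Halogen atoms appear at heavy-atom positions 1, 9 (1×Br, 1×Cl).
Other groups present: 1 alkene, 2 primary amine.
Halogen count: 2.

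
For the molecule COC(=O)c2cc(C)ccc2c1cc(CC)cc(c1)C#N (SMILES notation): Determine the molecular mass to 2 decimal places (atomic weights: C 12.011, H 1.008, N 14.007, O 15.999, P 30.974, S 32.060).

First, the molecular formula is C18H17NO2 (counting implicit H from valence).
  C: 18 × 12.011 = 216.198
  H: 17 × 1.008 = 17.136
  N: 1 × 14.007 = 14.007
  O: 2 × 15.999 = 31.998
Sum: 18×12.011 + 17×1.008 + 1×14.007 + 2×15.999 = 279.339 → 279.34 g/mol.

279.34 g/mol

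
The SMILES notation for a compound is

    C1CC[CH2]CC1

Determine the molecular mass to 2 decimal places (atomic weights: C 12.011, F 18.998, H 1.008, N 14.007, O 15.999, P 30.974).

84.16 g/mol

First, the molecular formula is C6H12 (counting implicit H from valence).
  C: 6 × 12.011 = 72.066
  H: 12 × 1.008 = 12.096
Sum: 6×12.011 + 12×1.008 = 84.162 → 84.16 g/mol.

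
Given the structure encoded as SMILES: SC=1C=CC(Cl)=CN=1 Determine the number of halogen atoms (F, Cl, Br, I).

1

Halogen atoms appear at heavy-atom position 6 (1×Cl).
Other groups present: 1 thiol.
Halogen count: 1.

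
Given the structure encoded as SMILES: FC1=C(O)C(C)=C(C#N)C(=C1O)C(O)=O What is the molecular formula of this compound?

Walk through each heavy atom and fill implicit hydrogens from standard valence (C 4, N 3, O 2, S 2, halogen 1):
  atom 1: F (halogen, monovalent) → 0 H
  atom 2: C, bond orders sum to 4 (valence 4) → 0 H
  atom 3: C, bond orders sum to 4 (valence 4) → 0 H
  atom 4: O, bond orders sum to 1 (valence 2) → 1 H
  atom 5: C, bond orders sum to 4 (valence 4) → 0 H
  atom 6: C, bond orders sum to 1 (valence 4) → 3 H
  atom 7: C, bond orders sum to 4 (valence 4) → 0 H
  atom 8: C, bond orders sum to 4 (valence 4) → 0 H
  atom 9: N, bond orders sum to 3 (valence 3) → 0 H
  atom 10: C, bond orders sum to 4 (valence 4) → 0 H
  atom 11: C, bond orders sum to 4 (valence 4) → 0 H
  atom 12: O, bond orders sum to 1 (valence 2) → 1 H
  atom 13: C, bond orders sum to 4 (valence 4) → 0 H
  atom 14: O, bond orders sum to 1 (valence 2) → 1 H
  atom 15: O, bond orders sum to 2 (valence 2) → 0 H
Totals → C:9, H:6, F:1, N:1, O:4.
In Hill order: C9H6FNO4.

C9H6FNO4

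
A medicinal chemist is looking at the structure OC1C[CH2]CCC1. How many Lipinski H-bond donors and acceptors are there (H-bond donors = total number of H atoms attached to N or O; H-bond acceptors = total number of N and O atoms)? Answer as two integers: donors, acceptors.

1, 1

Donors: find every N or O and count the H atoms it carries.
  atom 1 (O): bond orders sum to 1 → 1 H
Lipinski HBD = 1.
Acceptors: N atoms = 0, O atoms = 1 → HBA = 1.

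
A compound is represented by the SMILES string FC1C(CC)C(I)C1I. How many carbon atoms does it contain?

Count every carbon token in the SMILES (each C, including those in ring-closure positions and inside branches).
Carbon count: 6.

6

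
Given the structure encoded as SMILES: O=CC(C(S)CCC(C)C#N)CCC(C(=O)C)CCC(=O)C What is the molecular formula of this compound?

C17H27NO3S

Walk through each heavy atom and fill implicit hydrogens from standard valence (C 4, N 3, O 2, S 2, halogen 1):
  atom 1: O, bond orders sum to 2 (valence 2) → 0 H
  atom 2: C, bond orders sum to 3 (valence 4) → 1 H
  atom 3: C, bond orders sum to 3 (valence 4) → 1 H
  atom 4: C, bond orders sum to 3 (valence 4) → 1 H
  atom 5: S, bond orders sum to 1 (valence 2) → 1 H
  atom 6: C, bond orders sum to 2 (valence 4) → 2 H
  atom 7: C, bond orders sum to 2 (valence 4) → 2 H
  atom 8: C, bond orders sum to 3 (valence 4) → 1 H
  atom 9: C, bond orders sum to 1 (valence 4) → 3 H
  atom 10: C, bond orders sum to 4 (valence 4) → 0 H
  atom 11: N, bond orders sum to 3 (valence 3) → 0 H
  atom 12: C, bond orders sum to 2 (valence 4) → 2 H
  atom 13: C, bond orders sum to 2 (valence 4) → 2 H
  atom 14: C, bond orders sum to 3 (valence 4) → 1 H
  atom 15: C, bond orders sum to 4 (valence 4) → 0 H
  atom 16: O, bond orders sum to 2 (valence 2) → 0 H
  atom 17: C, bond orders sum to 1 (valence 4) → 3 H
  atom 18: C, bond orders sum to 2 (valence 4) → 2 H
  atom 19: C, bond orders sum to 2 (valence 4) → 2 H
  atom 20: C, bond orders sum to 4 (valence 4) → 0 H
  atom 21: O, bond orders sum to 2 (valence 2) → 0 H
  atom 22: C, bond orders sum to 1 (valence 4) → 3 H
Totals → C:17, H:27, N:1, O:3, S:1.
In Hill order: C17H27NO3S.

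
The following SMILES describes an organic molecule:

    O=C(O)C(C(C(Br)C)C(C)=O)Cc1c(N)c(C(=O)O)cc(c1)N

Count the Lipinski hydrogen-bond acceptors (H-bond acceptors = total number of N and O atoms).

7

N atoms: 2; O atoms: 5.
Lipinski HBA = 2 + 5 = 7.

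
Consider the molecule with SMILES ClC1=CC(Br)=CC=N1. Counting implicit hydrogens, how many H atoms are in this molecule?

Walk through each heavy atom and fill implicit hydrogens from standard valence (C 4, N 3, O 2, S 2, halogen 1):
  atom 1: Cl (halogen, monovalent) → 0 H
  atom 2: C, bond orders sum to 4 (valence 4) → 0 H
  atom 3: C, bond orders sum to 3 (valence 4) → 1 H
  atom 4: C, bond orders sum to 4 (valence 4) → 0 H
  atom 5: Br (halogen, monovalent) → 0 H
  atom 6: C, bond orders sum to 3 (valence 4) → 1 H
  atom 7: C, bond orders sum to 3 (valence 4) → 1 H
  atom 8: N, bond orders sum to 3 (valence 3) → 0 H
Total hydrogens: 3.

3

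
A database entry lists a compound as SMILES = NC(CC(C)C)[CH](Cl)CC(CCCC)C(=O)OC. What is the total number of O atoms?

Scan the SMILES for O atoms (remember two-letter symbols like Cl and Br are single atoms).
Oxygen count: 2.

2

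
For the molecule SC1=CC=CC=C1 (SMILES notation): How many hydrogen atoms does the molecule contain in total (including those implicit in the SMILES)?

Walk through each heavy atom and fill implicit hydrogens from standard valence (C 4, N 3, O 2, S 2, halogen 1):
  atom 1: S, bond orders sum to 1 (valence 2) → 1 H
  atom 2: C, bond orders sum to 4 (valence 4) → 0 H
  atom 3: C, bond orders sum to 3 (valence 4) → 1 H
  atom 4: C, bond orders sum to 3 (valence 4) → 1 H
  atom 5: C, bond orders sum to 3 (valence 4) → 1 H
  atom 6: C, bond orders sum to 3 (valence 4) → 1 H
  atom 7: C, bond orders sum to 3 (valence 4) → 1 H
Total hydrogens: 6.

6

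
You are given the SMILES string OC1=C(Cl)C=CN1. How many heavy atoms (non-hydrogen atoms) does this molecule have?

7

Every atom symbol written in the SMILES (organic subset) is one heavy atom; implicit H are not written.
Heavy atoms by element → C:4, Cl:1, N:1, O:1.
Total: 7.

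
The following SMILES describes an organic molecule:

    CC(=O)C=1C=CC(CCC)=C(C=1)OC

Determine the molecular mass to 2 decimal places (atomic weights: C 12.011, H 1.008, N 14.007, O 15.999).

192.26 g/mol

First, the molecular formula is C12H16O2 (counting implicit H from valence).
  C: 12 × 12.011 = 144.132
  H: 16 × 1.008 = 16.128
  O: 2 × 15.999 = 31.998
Sum: 12×12.011 + 16×1.008 + 2×15.999 = 192.258 → 192.26 g/mol.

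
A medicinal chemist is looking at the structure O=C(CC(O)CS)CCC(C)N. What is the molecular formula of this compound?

Walk through each heavy atom and fill implicit hydrogens from standard valence (C 4, N 3, O 2, S 2, halogen 1):
  atom 1: O, bond orders sum to 2 (valence 2) → 0 H
  atom 2: C, bond orders sum to 4 (valence 4) → 0 H
  atom 3: C, bond orders sum to 2 (valence 4) → 2 H
  atom 4: C, bond orders sum to 3 (valence 4) → 1 H
  atom 5: O, bond orders sum to 1 (valence 2) → 1 H
  atom 6: C, bond orders sum to 2 (valence 4) → 2 H
  atom 7: S, bond orders sum to 1 (valence 2) → 1 H
  atom 8: C, bond orders sum to 2 (valence 4) → 2 H
  atom 9: C, bond orders sum to 2 (valence 4) → 2 H
  atom 10: C, bond orders sum to 3 (valence 4) → 1 H
  atom 11: C, bond orders sum to 1 (valence 4) → 3 H
  atom 12: N, bond orders sum to 1 (valence 3) → 2 H
Totals → C:8, H:17, N:1, O:2, S:1.
In Hill order: C8H17NO2S.

C8H17NO2S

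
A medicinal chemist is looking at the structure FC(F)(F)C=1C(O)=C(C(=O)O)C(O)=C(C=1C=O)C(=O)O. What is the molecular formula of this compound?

Walk through each heavy atom and fill implicit hydrogens from standard valence (C 4, N 3, O 2, S 2, halogen 1):
  atom 1: F (halogen, monovalent) → 0 H
  atom 2: C, bond orders sum to 4 (valence 4) → 0 H
  atom 3: F (halogen, monovalent) → 0 H
  atom 4: F (halogen, monovalent) → 0 H
  atom 5: C, bond orders sum to 4 (valence 4) → 0 H
  atom 6: C, bond orders sum to 4 (valence 4) → 0 H
  atom 7: O, bond orders sum to 1 (valence 2) → 1 H
  atom 8: C, bond orders sum to 4 (valence 4) → 0 H
  atom 9: C, bond orders sum to 4 (valence 4) → 0 H
  atom 10: O, bond orders sum to 2 (valence 2) → 0 H
  atom 11: O, bond orders sum to 1 (valence 2) → 1 H
  atom 12: C, bond orders sum to 4 (valence 4) → 0 H
  atom 13: O, bond orders sum to 1 (valence 2) → 1 H
  atom 14: C, bond orders sum to 4 (valence 4) → 0 H
  atom 15: C, bond orders sum to 4 (valence 4) → 0 H
  atom 16: C, bond orders sum to 3 (valence 4) → 1 H
  atom 17: O, bond orders sum to 2 (valence 2) → 0 H
  atom 18: C, bond orders sum to 4 (valence 4) → 0 H
  atom 19: O, bond orders sum to 2 (valence 2) → 0 H
  atom 20: O, bond orders sum to 1 (valence 2) → 1 H
Totals → C:10, H:5, F:3, O:7.

C10H5F3O7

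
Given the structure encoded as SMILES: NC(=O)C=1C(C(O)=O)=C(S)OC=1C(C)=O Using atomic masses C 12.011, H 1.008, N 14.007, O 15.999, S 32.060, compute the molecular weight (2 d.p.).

First, the molecular formula is C8H7NO5S (counting implicit H from valence).
  C: 8 × 12.011 = 96.088
  H: 7 × 1.008 = 7.056
  N: 1 × 14.007 = 14.007
  O: 5 × 15.999 = 79.995
  S: 1 × 32.060 = 32.060
Sum: 8×12.011 + 7×1.008 + 1×14.007 + 5×15.999 + 1×32.060 = 229.206 → 229.21 g/mol.

229.21 g/mol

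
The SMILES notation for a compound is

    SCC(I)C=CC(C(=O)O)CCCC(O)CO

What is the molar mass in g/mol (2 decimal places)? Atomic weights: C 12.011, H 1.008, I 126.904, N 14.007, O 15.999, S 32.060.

First, the molecular formula is C11H19IO4S (counting implicit H from valence).
  C: 11 × 12.011 = 132.121
  H: 19 × 1.008 = 19.152
  I: 1 × 126.904 = 126.904
  O: 4 × 15.999 = 63.996
  S: 1 × 32.060 = 32.060
Sum: 11×12.011 + 19×1.008 + 1×126.904 + 4×15.999 + 1×32.060 = 374.233 → 374.23 g/mol.

374.23 g/mol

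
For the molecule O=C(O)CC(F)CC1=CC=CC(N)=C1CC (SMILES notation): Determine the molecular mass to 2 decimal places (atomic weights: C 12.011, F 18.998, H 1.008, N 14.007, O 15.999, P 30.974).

225.26 g/mol

First, the molecular formula is C12H16FNO2 (counting implicit H from valence).
  C: 12 × 12.011 = 144.132
  F: 1 × 18.998 = 18.998
  H: 16 × 1.008 = 16.128
  N: 1 × 14.007 = 14.007
  O: 2 × 15.999 = 31.998
Sum: 12×12.011 + 1×18.998 + 16×1.008 + 1×14.007 + 2×15.999 = 225.263 → 225.26 g/mol.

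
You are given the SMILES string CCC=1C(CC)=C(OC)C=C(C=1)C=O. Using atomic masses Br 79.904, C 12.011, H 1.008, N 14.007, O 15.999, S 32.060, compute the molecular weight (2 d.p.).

192.26 g/mol

First, the molecular formula is C12H16O2 (counting implicit H from valence).
  C: 12 × 12.011 = 144.132
  H: 16 × 1.008 = 16.128
  O: 2 × 15.999 = 31.998
Sum: 12×12.011 + 16×1.008 + 2×15.999 = 192.258 → 192.26 g/mol.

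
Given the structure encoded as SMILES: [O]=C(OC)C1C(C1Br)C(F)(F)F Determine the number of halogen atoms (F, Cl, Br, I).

4

Halogen atoms appear at heavy-atom positions 8, 10, 11, 12 (1×Br, 3×F).
Other groups present: 1 ester.
Halogen count: 4.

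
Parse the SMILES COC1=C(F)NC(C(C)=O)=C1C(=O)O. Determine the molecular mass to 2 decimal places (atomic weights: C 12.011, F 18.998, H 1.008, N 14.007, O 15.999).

201.15 g/mol

First, the molecular formula is C8H8FNO4 (counting implicit H from valence).
  C: 8 × 12.011 = 96.088
  F: 1 × 18.998 = 18.998
  H: 8 × 1.008 = 8.064
  N: 1 × 14.007 = 14.007
  O: 4 × 15.999 = 63.996
Sum: 8×12.011 + 1×18.998 + 8×1.008 + 1×14.007 + 4×15.999 = 201.153 → 201.15 g/mol.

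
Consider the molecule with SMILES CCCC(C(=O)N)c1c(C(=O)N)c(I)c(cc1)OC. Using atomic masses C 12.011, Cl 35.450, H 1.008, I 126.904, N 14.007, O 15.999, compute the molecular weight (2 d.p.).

376.19 g/mol

First, the molecular formula is C13H17IN2O3 (counting implicit H from valence).
  C: 13 × 12.011 = 156.143
  H: 17 × 1.008 = 17.136
  I: 1 × 126.904 = 126.904
  N: 2 × 14.007 = 28.014
  O: 3 × 15.999 = 47.997
Sum: 13×12.011 + 17×1.008 + 1×126.904 + 2×14.007 + 3×15.999 = 376.194 → 376.19 g/mol.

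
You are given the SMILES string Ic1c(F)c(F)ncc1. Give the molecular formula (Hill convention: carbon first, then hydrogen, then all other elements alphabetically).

Walk through each heavy atom and fill implicit hydrogens from standard valence (C 4, N 3, O 2, S 2, halogen 1); for lowercase aromatic atoms, an aromatic c carries 1 H when it has two neighbours and 0 H with three, and aromatic n carries 0 H:
  atom 1: I (halogen, monovalent) → 0 H
  atom 2: aromatic c, 3 neighbours → 0 H
  atom 3: aromatic c, 3 neighbours → 0 H
  atom 4: F (halogen, monovalent) → 0 H
  atom 5: aromatic c, 3 neighbours → 0 H
  atom 6: F (halogen, monovalent) → 0 H
  atom 7: aromatic n, 2 neighbours → 0 H
  atom 8: aromatic c, 2 neighbours → 1 H
  atom 9: aromatic c, 2 neighbours → 1 H
Totals → C:5, H:2, F:2, I:1, N:1.

C5H2F2IN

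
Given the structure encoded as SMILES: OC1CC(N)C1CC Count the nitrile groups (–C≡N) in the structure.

Scan the SMILES for the nitrile motif — none present.
Groups that are present: 1 hydroxyl, 1 primary amine.

0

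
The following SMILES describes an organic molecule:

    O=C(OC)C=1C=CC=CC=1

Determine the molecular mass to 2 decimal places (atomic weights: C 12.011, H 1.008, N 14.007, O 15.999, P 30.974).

First, the molecular formula is C8H8O2 (counting implicit H from valence).
  C: 8 × 12.011 = 96.088
  H: 8 × 1.008 = 8.064
  O: 2 × 15.999 = 31.998
Sum: 8×12.011 + 8×1.008 + 2×15.999 = 136.150 → 136.15 g/mol.

136.15 g/mol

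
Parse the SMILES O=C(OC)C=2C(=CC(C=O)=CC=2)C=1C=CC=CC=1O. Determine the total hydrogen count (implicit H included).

12

Walk through each heavy atom and fill implicit hydrogens from standard valence (C 4, N 3, O 2, S 2, halogen 1):
  atom 1: O, bond orders sum to 2 (valence 2) → 0 H
  atom 2: C, bond orders sum to 4 (valence 4) → 0 H
  atom 3: O, bond orders sum to 2 (valence 2) → 0 H
  atom 4: C, bond orders sum to 1 (valence 4) → 3 H
  atom 5: C, bond orders sum to 4 (valence 4) → 0 H
  atom 6: C, bond orders sum to 4 (valence 4) → 0 H
  atom 7: C, bond orders sum to 3 (valence 4) → 1 H
  atom 8: C, bond orders sum to 4 (valence 4) → 0 H
  atom 9: C, bond orders sum to 3 (valence 4) → 1 H
  atom 10: O, bond orders sum to 2 (valence 2) → 0 H
  atom 11: C, bond orders sum to 3 (valence 4) → 1 H
  atom 12: C, bond orders sum to 3 (valence 4) → 1 H
  atom 13: C, bond orders sum to 4 (valence 4) → 0 H
  atom 14: C, bond orders sum to 3 (valence 4) → 1 H
  atom 15: C, bond orders sum to 3 (valence 4) → 1 H
  atom 16: C, bond orders sum to 3 (valence 4) → 1 H
  atom 17: C, bond orders sum to 3 (valence 4) → 1 H
  atom 18: C, bond orders sum to 4 (valence 4) → 0 H
  atom 19: O, bond orders sum to 1 (valence 2) → 1 H
Total hydrogens: 12.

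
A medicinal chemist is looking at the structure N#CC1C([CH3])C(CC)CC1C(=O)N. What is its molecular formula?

Walk through each heavy atom and fill implicit hydrogens from standard valence (C 4, N 3, O 2, S 2, halogen 1):
  atom 1: N, bond orders sum to 3 (valence 3) → 0 H
  atom 2: C, bond orders sum to 4 (valence 4) → 0 H
  atom 3: C, bond orders sum to 3 (valence 4) → 1 H
  atom 4: C, bond orders sum to 3 (valence 4) → 1 H
  atom 5: C with explicit H count 3
  atom 6: C, bond orders sum to 3 (valence 4) → 1 H
  atom 7: C, bond orders sum to 2 (valence 4) → 2 H
  atom 8: C, bond orders sum to 1 (valence 4) → 3 H
  atom 9: C, bond orders sum to 2 (valence 4) → 2 H
  atom 10: C, bond orders sum to 3 (valence 4) → 1 H
  atom 11: C, bond orders sum to 4 (valence 4) → 0 H
  atom 12: O, bond orders sum to 2 (valence 2) → 0 H
  atom 13: N, bond orders sum to 1 (valence 3) → 2 H
Totals → C:10, H:16, N:2, O:1.
In Hill order: C10H16N2O.

C10H16N2O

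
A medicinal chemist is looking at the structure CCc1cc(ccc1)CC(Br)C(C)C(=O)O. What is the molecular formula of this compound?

C13H17BrO2

Walk through each heavy atom and fill implicit hydrogens from standard valence (C 4, N 3, O 2, S 2, halogen 1); for lowercase aromatic atoms, an aromatic c carries 1 H when it has two neighbours and 0 H with three, and aromatic n carries 0 H:
  atom 1: C, bond orders sum to 1 (valence 4) → 3 H
  atom 2: C, bond orders sum to 2 (valence 4) → 2 H
  atom 3: aromatic c, 3 neighbours → 0 H
  atom 4: aromatic c, 2 neighbours → 1 H
  atom 5: aromatic c, 3 neighbours → 0 H
  atom 6: aromatic c, 2 neighbours → 1 H
  atom 7: aromatic c, 2 neighbours → 1 H
  atom 8: aromatic c, 2 neighbours → 1 H
  atom 9: C, bond orders sum to 2 (valence 4) → 2 H
  atom 10: C, bond orders sum to 3 (valence 4) → 1 H
  atom 11: Br (halogen, monovalent) → 0 H
  atom 12: C, bond orders sum to 3 (valence 4) → 1 H
  atom 13: C, bond orders sum to 1 (valence 4) → 3 H
  atom 14: C, bond orders sum to 4 (valence 4) → 0 H
  atom 15: O, bond orders sum to 2 (valence 2) → 0 H
  atom 16: O, bond orders sum to 1 (valence 2) → 1 H
Totals → C:13, H:17, Br:1, O:2.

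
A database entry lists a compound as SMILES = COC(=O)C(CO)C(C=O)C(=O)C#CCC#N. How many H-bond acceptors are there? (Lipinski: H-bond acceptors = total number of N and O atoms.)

N atoms: 1; O atoms: 5.
Lipinski HBA = 1 + 5 = 6.

6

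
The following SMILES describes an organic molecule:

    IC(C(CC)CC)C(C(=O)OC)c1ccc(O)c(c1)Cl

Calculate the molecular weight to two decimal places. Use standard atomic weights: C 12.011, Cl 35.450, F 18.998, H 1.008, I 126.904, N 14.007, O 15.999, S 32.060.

410.68 g/mol

First, the molecular formula is C15H20ClIO3 (counting implicit H from valence).
  C: 15 × 12.011 = 180.165
  Cl: 1 × 35.450 = 35.450
  H: 20 × 1.008 = 20.160
  I: 1 × 126.904 = 126.904
  O: 3 × 15.999 = 47.997
Sum: 15×12.011 + 1×35.450 + 20×1.008 + 1×126.904 + 3×15.999 = 410.676 → 410.68 g/mol.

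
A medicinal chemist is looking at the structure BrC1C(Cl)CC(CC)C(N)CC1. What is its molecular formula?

Walk through each heavy atom and fill implicit hydrogens from standard valence (C 4, N 3, O 2, S 2, halogen 1):
  atom 1: Br (halogen, monovalent) → 0 H
  atom 2: C, bond orders sum to 3 (valence 4) → 1 H
  atom 3: C, bond orders sum to 3 (valence 4) → 1 H
  atom 4: Cl (halogen, monovalent) → 0 H
  atom 5: C, bond orders sum to 2 (valence 4) → 2 H
  atom 6: C, bond orders sum to 3 (valence 4) → 1 H
  atom 7: C, bond orders sum to 2 (valence 4) → 2 H
  atom 8: C, bond orders sum to 1 (valence 4) → 3 H
  atom 9: C, bond orders sum to 3 (valence 4) → 1 H
  atom 10: N, bond orders sum to 1 (valence 3) → 2 H
  atom 11: C, bond orders sum to 2 (valence 4) → 2 H
  atom 12: C, bond orders sum to 2 (valence 4) → 2 H
Totals → C:9, H:17, Br:1, Cl:1, N:1.

C9H17BrClN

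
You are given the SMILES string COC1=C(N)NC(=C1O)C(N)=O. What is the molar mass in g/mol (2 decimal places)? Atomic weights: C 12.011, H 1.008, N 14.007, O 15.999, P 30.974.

171.16 g/mol

First, the molecular formula is C6H9N3O3 (counting implicit H from valence).
  C: 6 × 12.011 = 72.066
  H: 9 × 1.008 = 9.072
  N: 3 × 14.007 = 42.021
  O: 3 × 15.999 = 47.997
Sum: 6×12.011 + 9×1.008 + 3×14.007 + 3×15.999 = 171.156 → 171.16 g/mol.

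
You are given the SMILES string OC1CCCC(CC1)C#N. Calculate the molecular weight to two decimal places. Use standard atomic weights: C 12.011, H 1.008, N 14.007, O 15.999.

First, the molecular formula is C8H13NO (counting implicit H from valence).
  C: 8 × 12.011 = 96.088
  H: 13 × 1.008 = 13.104
  N: 1 × 14.007 = 14.007
  O: 1 × 15.999 = 15.999
Sum: 8×12.011 + 13×1.008 + 1×14.007 + 1×15.999 = 139.198 → 139.20 g/mol.

139.20 g/mol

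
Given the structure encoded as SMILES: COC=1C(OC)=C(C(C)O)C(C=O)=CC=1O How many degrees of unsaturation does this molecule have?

Degree of unsaturation = (number of rings) + (number of π bonds).
Ring closures in the SMILES: 1.
π bonds: 4 double bonds (each 1 DoU) → 4 DoU from unsaturation.
Total DoU = 1 + 4 = 5.

5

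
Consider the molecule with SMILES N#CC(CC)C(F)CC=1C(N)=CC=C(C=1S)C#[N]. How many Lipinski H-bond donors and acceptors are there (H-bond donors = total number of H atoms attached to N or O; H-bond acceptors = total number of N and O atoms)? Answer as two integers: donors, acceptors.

2, 3

Donors: find every N or O and count the H atoms it carries.
  atom 1 (N): bond orders sum to 3 → 0 H
  atom 11 (N): bond orders sum to 1 → 2 H
  atom 18 (N): bond orders sum to 3 → 0 H
Lipinski HBD = 2.
Acceptors: N atoms = 3, O atoms = 0 → HBA = 3.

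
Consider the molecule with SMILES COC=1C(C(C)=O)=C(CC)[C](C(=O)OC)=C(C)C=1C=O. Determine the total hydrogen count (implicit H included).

18

Walk through each heavy atom and fill implicit hydrogens from standard valence (C 4, N 3, O 2, S 2, halogen 1):
  atom 1: C, bond orders sum to 1 (valence 4) → 3 H
  atom 2: O, bond orders sum to 2 (valence 2) → 0 H
  atom 3: C, bond orders sum to 4 (valence 4) → 0 H
  atom 4: C, bond orders sum to 4 (valence 4) → 0 H
  atom 5: C, bond orders sum to 4 (valence 4) → 0 H
  atom 6: C, bond orders sum to 1 (valence 4) → 3 H
  atom 7: O, bond orders sum to 2 (valence 2) → 0 H
  atom 8: C, bond orders sum to 4 (valence 4) → 0 H
  atom 9: C, bond orders sum to 2 (valence 4) → 2 H
  atom 10: C, bond orders sum to 1 (valence 4) → 3 H
  atom 11: C with explicit H count 0
  atom 12: C, bond orders sum to 4 (valence 4) → 0 H
  atom 13: O, bond orders sum to 2 (valence 2) → 0 H
  atom 14: O, bond orders sum to 2 (valence 2) → 0 H
  atom 15: C, bond orders sum to 1 (valence 4) → 3 H
  atom 16: C, bond orders sum to 4 (valence 4) → 0 H
  atom 17: C, bond orders sum to 1 (valence 4) → 3 H
  atom 18: C, bond orders sum to 4 (valence 4) → 0 H
  atom 19: C, bond orders sum to 3 (valence 4) → 1 H
  atom 20: O, bond orders sum to 2 (valence 2) → 0 H
Total hydrogens: 18.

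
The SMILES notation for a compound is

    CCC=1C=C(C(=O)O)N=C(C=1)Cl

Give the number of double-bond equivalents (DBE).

5

Degree of unsaturation = (number of rings) + (number of π bonds).
Ring closures in the SMILES: 1.
π bonds: 4 double bonds (each 1 DoU) → 4 DoU from unsaturation.
Total DoU = 1 + 4 = 5.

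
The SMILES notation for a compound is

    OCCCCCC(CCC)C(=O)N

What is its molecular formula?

Walk through each heavy atom and fill implicit hydrogens from standard valence (C 4, N 3, O 2, S 2, halogen 1):
  atom 1: O, bond orders sum to 1 (valence 2) → 1 H
  atom 2: C, bond orders sum to 2 (valence 4) → 2 H
  atom 3: C, bond orders sum to 2 (valence 4) → 2 H
  atom 4: C, bond orders sum to 2 (valence 4) → 2 H
  atom 5: C, bond orders sum to 2 (valence 4) → 2 H
  atom 6: C, bond orders sum to 2 (valence 4) → 2 H
  atom 7: C, bond orders sum to 3 (valence 4) → 1 H
  atom 8: C, bond orders sum to 2 (valence 4) → 2 H
  atom 9: C, bond orders sum to 2 (valence 4) → 2 H
  atom 10: C, bond orders sum to 1 (valence 4) → 3 H
  atom 11: C, bond orders sum to 4 (valence 4) → 0 H
  atom 12: O, bond orders sum to 2 (valence 2) → 0 H
  atom 13: N, bond orders sum to 1 (valence 3) → 2 H
Totals → C:10, H:21, N:1, O:2.
In Hill order: C10H21NO2.

C10H21NO2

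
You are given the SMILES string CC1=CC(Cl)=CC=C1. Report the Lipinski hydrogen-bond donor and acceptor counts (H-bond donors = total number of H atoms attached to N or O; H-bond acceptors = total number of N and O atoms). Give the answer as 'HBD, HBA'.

Donors: find every N or O and count the H atoms it carries.
  (no N or O atoms present)
Lipinski HBD = 0.
Acceptors: N atoms = 0, O atoms = 0 → HBA = 0.

0, 0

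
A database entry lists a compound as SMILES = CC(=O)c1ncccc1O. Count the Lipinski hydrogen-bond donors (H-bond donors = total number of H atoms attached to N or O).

Donors: find every N or O and count the H atoms it carries.
  atom 3 (O): bond orders sum to 2 → 0 H
  atom 5 (N): bond orders sum to 3 → 0 H
  atom 10 (O): bond orders sum to 1 → 1 H
Lipinski HBD = 1.

1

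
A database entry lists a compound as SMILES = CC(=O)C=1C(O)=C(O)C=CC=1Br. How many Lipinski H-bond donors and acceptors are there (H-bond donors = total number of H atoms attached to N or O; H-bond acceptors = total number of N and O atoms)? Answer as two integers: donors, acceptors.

2, 3

Donors: find every N or O and count the H atoms it carries.
  atom 3 (O): bond orders sum to 2 → 0 H
  atom 6 (O): bond orders sum to 1 → 1 H
  atom 8 (O): bond orders sum to 1 → 1 H
Lipinski HBD = 2.
Acceptors: N atoms = 0, O atoms = 3 → HBA = 3.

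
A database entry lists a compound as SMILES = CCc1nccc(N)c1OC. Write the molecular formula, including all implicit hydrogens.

C8H12N2O

Walk through each heavy atom and fill implicit hydrogens from standard valence (C 4, N 3, O 2, S 2, halogen 1); for lowercase aromatic atoms, an aromatic c carries 1 H when it has two neighbours and 0 H with three, and aromatic n carries 0 H:
  atom 1: C, bond orders sum to 1 (valence 4) → 3 H
  atom 2: C, bond orders sum to 2 (valence 4) → 2 H
  atom 3: aromatic c, 3 neighbours → 0 H
  atom 4: aromatic n, 2 neighbours → 0 H
  atom 5: aromatic c, 2 neighbours → 1 H
  atom 6: aromatic c, 2 neighbours → 1 H
  atom 7: aromatic c, 3 neighbours → 0 H
  atom 8: N, bond orders sum to 1 (valence 3) → 2 H
  atom 9: aromatic c, 3 neighbours → 0 H
  atom 10: O, bond orders sum to 2 (valence 2) → 0 H
  atom 11: C, bond orders sum to 1 (valence 4) → 3 H
Totals → C:8, H:12, N:2, O:1.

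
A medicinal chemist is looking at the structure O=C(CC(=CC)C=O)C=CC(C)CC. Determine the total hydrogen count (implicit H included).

18

Walk through each heavy atom and fill implicit hydrogens from standard valence (C 4, N 3, O 2, S 2, halogen 1):
  atom 1: O, bond orders sum to 2 (valence 2) → 0 H
  atom 2: C, bond orders sum to 4 (valence 4) → 0 H
  atom 3: C, bond orders sum to 2 (valence 4) → 2 H
  atom 4: C, bond orders sum to 4 (valence 4) → 0 H
  atom 5: C, bond orders sum to 3 (valence 4) → 1 H
  atom 6: C, bond orders sum to 1 (valence 4) → 3 H
  atom 7: C, bond orders sum to 3 (valence 4) → 1 H
  atom 8: O, bond orders sum to 2 (valence 2) → 0 H
  atom 9: C, bond orders sum to 3 (valence 4) → 1 H
  atom 10: C, bond orders sum to 3 (valence 4) → 1 H
  atom 11: C, bond orders sum to 3 (valence 4) → 1 H
  atom 12: C, bond orders sum to 1 (valence 4) → 3 H
  atom 13: C, bond orders sum to 2 (valence 4) → 2 H
  atom 14: C, bond orders sum to 1 (valence 4) → 3 H
Total hydrogens: 18.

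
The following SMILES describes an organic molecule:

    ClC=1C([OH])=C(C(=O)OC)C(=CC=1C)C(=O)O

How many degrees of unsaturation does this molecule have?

Degree of unsaturation = (number of rings) + (number of π bonds).
Ring closures in the SMILES: 1.
π bonds: 5 double bonds (each 1 DoU) → 5 DoU from unsaturation.
Total DoU = 1 + 5 = 6.

6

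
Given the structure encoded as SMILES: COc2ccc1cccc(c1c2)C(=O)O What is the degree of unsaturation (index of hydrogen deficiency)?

Molecular formula: C12H10O3.
DoU = (2C + 2 + N − H − X) / 2, where X is the halogen count and O/S are ignored.
    = (2·12 + 2 + 0 − 10 − 0) / 2 = 16 / 2 = 8.

8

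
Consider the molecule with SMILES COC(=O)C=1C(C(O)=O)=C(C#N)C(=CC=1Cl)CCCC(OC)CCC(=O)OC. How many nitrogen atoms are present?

1

Scan the SMILES for N atoms (remember two-letter symbols like Cl and Br are single atoms).
Nitrogen count: 1.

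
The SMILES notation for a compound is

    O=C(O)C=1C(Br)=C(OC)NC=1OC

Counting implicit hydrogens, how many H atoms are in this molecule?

8

Walk through each heavy atom and fill implicit hydrogens from standard valence (C 4, N 3, O 2, S 2, halogen 1):
  atom 1: O, bond orders sum to 2 (valence 2) → 0 H
  atom 2: C, bond orders sum to 4 (valence 4) → 0 H
  atom 3: O, bond orders sum to 1 (valence 2) → 1 H
  atom 4: C, bond orders sum to 4 (valence 4) → 0 H
  atom 5: C, bond orders sum to 4 (valence 4) → 0 H
  atom 6: Br (halogen, monovalent) → 0 H
  atom 7: C, bond orders sum to 4 (valence 4) → 0 H
  atom 8: O, bond orders sum to 2 (valence 2) → 0 H
  atom 9: C, bond orders sum to 1 (valence 4) → 3 H
  atom 10: N, bond orders sum to 2 (valence 3) → 1 H
  atom 11: C, bond orders sum to 4 (valence 4) → 0 H
  atom 12: O, bond orders sum to 2 (valence 2) → 0 H
  atom 13: C, bond orders sum to 1 (valence 4) → 3 H
Total hydrogens: 8.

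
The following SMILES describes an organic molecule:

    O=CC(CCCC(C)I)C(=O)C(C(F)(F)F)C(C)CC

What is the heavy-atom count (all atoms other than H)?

20

Every atom symbol written in the SMILES (organic subset) is one heavy atom; implicit H are not written.
Heavy atoms by element → C:14, F:3, I:1, O:2.
Total: 20.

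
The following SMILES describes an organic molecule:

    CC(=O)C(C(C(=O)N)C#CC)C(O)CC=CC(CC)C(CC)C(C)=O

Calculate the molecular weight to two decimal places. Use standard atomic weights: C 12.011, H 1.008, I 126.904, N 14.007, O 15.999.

First, the molecular formula is C20H31NO4 (counting implicit H from valence).
  C: 20 × 12.011 = 240.220
  H: 31 × 1.008 = 31.248
  N: 1 × 14.007 = 14.007
  O: 4 × 15.999 = 63.996
Sum: 20×12.011 + 31×1.008 + 1×14.007 + 4×15.999 = 349.471 → 349.47 g/mol.

349.47 g/mol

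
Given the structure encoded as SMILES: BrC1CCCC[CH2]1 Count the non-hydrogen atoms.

7

Every atom symbol written in the SMILES (organic subset) is one heavy atom; implicit H are not written.
Heavy atoms by element → Br:1, C:6.
Total: 7.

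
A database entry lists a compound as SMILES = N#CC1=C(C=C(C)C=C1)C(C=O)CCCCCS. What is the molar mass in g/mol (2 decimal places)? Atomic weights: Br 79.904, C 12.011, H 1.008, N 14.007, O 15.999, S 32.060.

First, the molecular formula is C15H19NOS (counting implicit H from valence).
  C: 15 × 12.011 = 180.165
  H: 19 × 1.008 = 19.152
  N: 1 × 14.007 = 14.007
  O: 1 × 15.999 = 15.999
  S: 1 × 32.060 = 32.060
Sum: 15×12.011 + 19×1.008 + 1×14.007 + 1×15.999 + 1×32.060 = 261.383 → 261.38 g/mol.

261.38 g/mol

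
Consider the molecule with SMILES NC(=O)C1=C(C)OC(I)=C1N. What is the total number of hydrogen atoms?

Walk through each heavy atom and fill implicit hydrogens from standard valence (C 4, N 3, O 2, S 2, halogen 1):
  atom 1: N, bond orders sum to 1 (valence 3) → 2 H
  atom 2: C, bond orders sum to 4 (valence 4) → 0 H
  atom 3: O, bond orders sum to 2 (valence 2) → 0 H
  atom 4: C, bond orders sum to 4 (valence 4) → 0 H
  atom 5: C, bond orders sum to 4 (valence 4) → 0 H
  atom 6: C, bond orders sum to 1 (valence 4) → 3 H
  atom 7: O, bond orders sum to 2 (valence 2) → 0 H
  atom 8: C, bond orders sum to 4 (valence 4) → 0 H
  atom 9: I (halogen, monovalent) → 0 H
  atom 10: C, bond orders sum to 4 (valence 4) → 0 H
  atom 11: N, bond orders sum to 1 (valence 3) → 2 H
Total hydrogens: 7.

7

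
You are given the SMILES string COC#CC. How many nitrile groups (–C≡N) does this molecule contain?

0

Scan the SMILES for the nitrile motif — none present.
Groups that are present: 1 alkyne, 1 ether.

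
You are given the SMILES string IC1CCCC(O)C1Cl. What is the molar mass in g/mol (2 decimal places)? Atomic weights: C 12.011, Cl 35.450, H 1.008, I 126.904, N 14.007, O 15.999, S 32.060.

First, the molecular formula is C6H10ClIO (counting implicit H from valence).
  C: 6 × 12.011 = 72.066
  Cl: 1 × 35.450 = 35.450
  H: 10 × 1.008 = 10.080
  I: 1 × 126.904 = 126.904
  O: 1 × 15.999 = 15.999
Sum: 6×12.011 + 1×35.450 + 10×1.008 + 1×126.904 + 1×15.999 = 260.499 → 260.50 g/mol.

260.50 g/mol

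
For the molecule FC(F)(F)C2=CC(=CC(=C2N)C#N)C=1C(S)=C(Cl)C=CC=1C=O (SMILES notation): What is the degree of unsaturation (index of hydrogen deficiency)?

11

Molecular formula: C15H8ClF3N2OS.
DoU = (2C + 2 + N − H − X) / 2, where X is the halogen count and O/S are ignored.
    = (2·15 + 2 + 2 − 8 − 4) / 2 = 22 / 2 = 11.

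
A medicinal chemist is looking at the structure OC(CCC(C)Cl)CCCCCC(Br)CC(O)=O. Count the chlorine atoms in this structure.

1

Scan the SMILES for Cl atoms (remember two-letter symbols like Cl and Br are single atoms).
Chlorine count: 1.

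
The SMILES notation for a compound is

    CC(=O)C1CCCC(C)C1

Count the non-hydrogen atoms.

10

Every atom symbol written in the SMILES (organic subset) is one heavy atom; implicit H are not written.
Heavy atoms by element → C:9, O:1.
Total: 10.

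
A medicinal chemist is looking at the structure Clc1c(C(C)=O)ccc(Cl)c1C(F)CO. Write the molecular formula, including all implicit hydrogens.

C10H9Cl2FO2

Walk through each heavy atom and fill implicit hydrogens from standard valence (C 4, N 3, O 2, S 2, halogen 1); for lowercase aromatic atoms, an aromatic c carries 1 H when it has two neighbours and 0 H with three, and aromatic n carries 0 H:
  atom 1: Cl (halogen, monovalent) → 0 H
  atom 2: aromatic c, 3 neighbours → 0 H
  atom 3: aromatic c, 3 neighbours → 0 H
  atom 4: C, bond orders sum to 4 (valence 4) → 0 H
  atom 5: C, bond orders sum to 1 (valence 4) → 3 H
  atom 6: O, bond orders sum to 2 (valence 2) → 0 H
  atom 7: aromatic c, 2 neighbours → 1 H
  atom 8: aromatic c, 2 neighbours → 1 H
  atom 9: aromatic c, 3 neighbours → 0 H
  atom 10: Cl (halogen, monovalent) → 0 H
  atom 11: aromatic c, 3 neighbours → 0 H
  atom 12: C, bond orders sum to 3 (valence 4) → 1 H
  atom 13: F (halogen, monovalent) → 0 H
  atom 14: C, bond orders sum to 2 (valence 4) → 2 H
  atom 15: O, bond orders sum to 1 (valence 2) → 1 H
Totals → C:10, H:9, Cl:2, F:1, O:2.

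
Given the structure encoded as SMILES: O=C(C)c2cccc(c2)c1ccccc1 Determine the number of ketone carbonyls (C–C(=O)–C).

1

The ketone motif appears at heavy-atom position 2 in the SMILES.
Ketone count: 1.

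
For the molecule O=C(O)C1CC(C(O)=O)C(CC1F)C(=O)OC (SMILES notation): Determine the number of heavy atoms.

Every atom symbol written in the SMILES (organic subset) is one heavy atom; implicit H are not written.
Heavy atoms by element → C:10, F:1, O:6.
Total: 17.

17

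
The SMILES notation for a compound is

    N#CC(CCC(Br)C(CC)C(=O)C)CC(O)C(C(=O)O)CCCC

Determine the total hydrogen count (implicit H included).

30

Walk through each heavy atom and fill implicit hydrogens from standard valence (C 4, N 3, O 2, S 2, halogen 1):
  atom 1: N, bond orders sum to 3 (valence 3) → 0 H
  atom 2: C, bond orders sum to 4 (valence 4) → 0 H
  atom 3: C, bond orders sum to 3 (valence 4) → 1 H
  atom 4: C, bond orders sum to 2 (valence 4) → 2 H
  atom 5: C, bond orders sum to 2 (valence 4) → 2 H
  atom 6: C, bond orders sum to 3 (valence 4) → 1 H
  atom 7: Br (halogen, monovalent) → 0 H
  atom 8: C, bond orders sum to 3 (valence 4) → 1 H
  atom 9: C, bond orders sum to 2 (valence 4) → 2 H
  atom 10: C, bond orders sum to 1 (valence 4) → 3 H
  atom 11: C, bond orders sum to 4 (valence 4) → 0 H
  atom 12: O, bond orders sum to 2 (valence 2) → 0 H
  atom 13: C, bond orders sum to 1 (valence 4) → 3 H
  atom 14: C, bond orders sum to 2 (valence 4) → 2 H
  atom 15: C, bond orders sum to 3 (valence 4) → 1 H
  atom 16: O, bond orders sum to 1 (valence 2) → 1 H
  atom 17: C, bond orders sum to 3 (valence 4) → 1 H
  atom 18: C, bond orders sum to 4 (valence 4) → 0 H
  atom 19: O, bond orders sum to 2 (valence 2) → 0 H
  atom 20: O, bond orders sum to 1 (valence 2) → 1 H
  atom 21: C, bond orders sum to 2 (valence 4) → 2 H
  atom 22: C, bond orders sum to 2 (valence 4) → 2 H
  atom 23: C, bond orders sum to 2 (valence 4) → 2 H
  atom 24: C, bond orders sum to 1 (valence 4) → 3 H
Total hydrogens: 30.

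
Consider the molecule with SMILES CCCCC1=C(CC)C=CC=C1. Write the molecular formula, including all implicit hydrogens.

Walk through each heavy atom and fill implicit hydrogens from standard valence (C 4, N 3, O 2, S 2, halogen 1):
  atom 1: C, bond orders sum to 1 (valence 4) → 3 H
  atom 2: C, bond orders sum to 2 (valence 4) → 2 H
  atom 3: C, bond orders sum to 2 (valence 4) → 2 H
  atom 4: C, bond orders sum to 2 (valence 4) → 2 H
  atom 5: C, bond orders sum to 4 (valence 4) → 0 H
  atom 6: C, bond orders sum to 4 (valence 4) → 0 H
  atom 7: C, bond orders sum to 2 (valence 4) → 2 H
  atom 8: C, bond orders sum to 1 (valence 4) → 3 H
  atom 9: C, bond orders sum to 3 (valence 4) → 1 H
  atom 10: C, bond orders sum to 3 (valence 4) → 1 H
  atom 11: C, bond orders sum to 3 (valence 4) → 1 H
  atom 12: C, bond orders sum to 3 (valence 4) → 1 H
Totals → C:12, H:18.

C12H18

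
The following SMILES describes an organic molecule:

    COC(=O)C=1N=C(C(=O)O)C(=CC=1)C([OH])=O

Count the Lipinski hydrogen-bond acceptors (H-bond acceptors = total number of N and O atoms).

N atoms: 1; O atoms: 6.
Lipinski HBA = 1 + 6 = 7.

7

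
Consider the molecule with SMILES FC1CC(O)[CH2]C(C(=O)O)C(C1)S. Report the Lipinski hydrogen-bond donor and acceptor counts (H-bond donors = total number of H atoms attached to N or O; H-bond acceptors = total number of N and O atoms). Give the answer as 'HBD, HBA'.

2, 3

Donors: find every N or O and count the H atoms it carries.
  atom 5 (O): bond orders sum to 1 → 1 H
  atom 9 (O): bond orders sum to 2 → 0 H
  atom 10 (O): bond orders sum to 1 → 1 H
Lipinski HBD = 2.
Acceptors: N atoms = 0, O atoms = 3 → HBA = 3.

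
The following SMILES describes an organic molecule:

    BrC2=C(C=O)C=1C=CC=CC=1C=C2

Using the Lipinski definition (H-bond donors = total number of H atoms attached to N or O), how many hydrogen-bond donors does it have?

0

Donors: find every N or O and count the H atoms it carries.
  atom 5 (O): bond orders sum to 2 → 0 H
Lipinski HBD = 0.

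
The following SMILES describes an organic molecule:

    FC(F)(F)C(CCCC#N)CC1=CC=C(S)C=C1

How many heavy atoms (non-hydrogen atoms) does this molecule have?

18

Every atom symbol written in the SMILES (organic subset) is one heavy atom; implicit H are not written.
Heavy atoms by element → C:13, F:3, N:1, S:1.
Total: 18.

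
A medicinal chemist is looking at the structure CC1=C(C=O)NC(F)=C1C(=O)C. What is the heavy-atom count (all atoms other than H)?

Every atom symbol written in the SMILES (organic subset) is one heavy atom; implicit H are not written.
Heavy atoms by element → C:8, F:1, N:1, O:2.
Total: 12.

12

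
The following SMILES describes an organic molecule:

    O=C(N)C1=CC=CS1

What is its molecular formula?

Walk through each heavy atom and fill implicit hydrogens from standard valence (C 4, N 3, O 2, S 2, halogen 1):
  atom 1: O, bond orders sum to 2 (valence 2) → 0 H
  atom 2: C, bond orders sum to 4 (valence 4) → 0 H
  atom 3: N, bond orders sum to 1 (valence 3) → 2 H
  atom 4: C, bond orders sum to 4 (valence 4) → 0 H
  atom 5: C, bond orders sum to 3 (valence 4) → 1 H
  atom 6: C, bond orders sum to 3 (valence 4) → 1 H
  atom 7: C, bond orders sum to 3 (valence 4) → 1 H
  atom 8: S, bond orders sum to 2 (valence 2) → 0 H
Totals → C:5, H:5, N:1, O:1, S:1.
In Hill order: C5H5NOS.

C5H5NOS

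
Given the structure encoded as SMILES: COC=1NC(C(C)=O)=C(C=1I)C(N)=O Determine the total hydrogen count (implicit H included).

9

Walk through each heavy atom and fill implicit hydrogens from standard valence (C 4, N 3, O 2, S 2, halogen 1):
  atom 1: C, bond orders sum to 1 (valence 4) → 3 H
  atom 2: O, bond orders sum to 2 (valence 2) → 0 H
  atom 3: C, bond orders sum to 4 (valence 4) → 0 H
  atom 4: N, bond orders sum to 2 (valence 3) → 1 H
  atom 5: C, bond orders sum to 4 (valence 4) → 0 H
  atom 6: C, bond orders sum to 4 (valence 4) → 0 H
  atom 7: C, bond orders sum to 1 (valence 4) → 3 H
  atom 8: O, bond orders sum to 2 (valence 2) → 0 H
  atom 9: C, bond orders sum to 4 (valence 4) → 0 H
  atom 10: C, bond orders sum to 4 (valence 4) → 0 H
  atom 11: I (halogen, monovalent) → 0 H
  atom 12: C, bond orders sum to 4 (valence 4) → 0 H
  atom 13: N, bond orders sum to 1 (valence 3) → 2 H
  atom 14: O, bond orders sum to 2 (valence 2) → 0 H
Total hydrogens: 9.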